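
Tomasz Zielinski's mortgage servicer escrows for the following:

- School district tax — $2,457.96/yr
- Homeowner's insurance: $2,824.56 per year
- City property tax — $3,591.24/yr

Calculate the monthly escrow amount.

$739.48

School district tax: $2,457.96/yr
Homeowner's insurance: $2,824.56/yr
City property tax: $3,591.24/yr
Combined annual = $8,873.76
Base monthly escrow = $8,873.76 / 12 = $739.48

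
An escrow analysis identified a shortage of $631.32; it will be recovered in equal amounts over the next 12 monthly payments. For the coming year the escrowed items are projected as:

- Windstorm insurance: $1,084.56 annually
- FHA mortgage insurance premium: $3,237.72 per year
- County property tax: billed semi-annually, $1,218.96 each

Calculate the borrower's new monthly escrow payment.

Windstorm insurance = $1,084.56 annually
FHA mortgage insurance premium = $3,237.72 annually
County property tax = $1,218.96 × 2 = $2,437.92 annually
Total annual escrow = $1,084.56 + $3,237.72 + $2,437.92 = $6,760.20
Monthly = $6,760.20 / 12 = $563.35
Shortage spread = $631.32 / 12 = $52.61/mo
New monthly escrow = $563.35 + $52.61 = $615.96

$615.96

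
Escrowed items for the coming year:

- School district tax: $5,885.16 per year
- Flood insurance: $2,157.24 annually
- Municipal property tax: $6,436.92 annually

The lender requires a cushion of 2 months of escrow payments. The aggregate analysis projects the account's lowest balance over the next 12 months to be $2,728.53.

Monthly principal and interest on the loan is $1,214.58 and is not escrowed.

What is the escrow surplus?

$315.31

School district tax: $5,885.16
Flood insurance: $2,157.24
Municipal property tax: $6,436.92
Combined annual = $14,479.32
Per month = $14,479.32 / 12 = $1,206.61
Required cushion = 2 × $1,206.61 = $2,413.22
Excess over cushion: $2,728.53 − $2,413.22 = $315.31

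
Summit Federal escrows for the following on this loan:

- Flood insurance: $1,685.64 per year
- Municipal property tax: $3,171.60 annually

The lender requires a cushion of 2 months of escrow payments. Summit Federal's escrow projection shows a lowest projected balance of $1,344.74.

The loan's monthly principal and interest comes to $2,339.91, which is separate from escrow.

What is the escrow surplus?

Flood insurance = $1,685.64 annually
Municipal property tax = $3,171.60 annually
Annual escrow total = $1,685.64 + $3,171.60 = $4,857.24
Per month = $4,857.24 / 12 = $404.77
Required cushion = 2 × $404.77 = $809.54
Surplus = $1,344.74 − $809.54 = $535.20

$535.20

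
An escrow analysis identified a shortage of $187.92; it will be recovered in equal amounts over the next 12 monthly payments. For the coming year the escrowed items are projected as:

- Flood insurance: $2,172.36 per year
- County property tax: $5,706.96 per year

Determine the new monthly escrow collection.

$672.27

Flood insurance — $2,172.36
County property tax — $5,706.96
Annual escrow total = $7,879.32
Monthly escrow = $7,879.32 ÷ 12 = $656.61
Monthly shortage recovery: $187.92 ÷ 12 = $15.66
Adjusted monthly = $656.61 + $15.66 = $672.27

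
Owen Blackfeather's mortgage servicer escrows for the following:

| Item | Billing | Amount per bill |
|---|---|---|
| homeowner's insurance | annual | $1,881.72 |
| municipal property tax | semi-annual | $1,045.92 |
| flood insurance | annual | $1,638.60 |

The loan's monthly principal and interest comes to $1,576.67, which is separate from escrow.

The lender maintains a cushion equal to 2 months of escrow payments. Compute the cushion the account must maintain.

Homeowner's insurance = $1,881.72
Municipal property tax = $1,045.92 × 2 = $2,091.84
Flood insurance = $1,638.60
Combined annual = $5,612.16
Monthly = $5,612.16 / 12 = $467.68
Cushion = 2 × $467.68 = $935.36

$935.36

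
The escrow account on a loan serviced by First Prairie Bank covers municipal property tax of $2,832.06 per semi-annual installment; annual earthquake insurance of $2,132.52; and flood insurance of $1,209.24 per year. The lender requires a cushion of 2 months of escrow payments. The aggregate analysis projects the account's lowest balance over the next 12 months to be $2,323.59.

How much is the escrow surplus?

$822.61

Municipal property tax = $2,832.06 × 2 = $5,664.12 per year
Earthquake insurance = $2,132.52 per year
Flood insurance = $1,209.24 per year
Annual escrow total = $9,005.88
Per month = $9,005.88 / 12 = $750.49
Required cushion = 2 × $750.49 = $1,500.98
Surplus = $2,323.59 − $1,500.98 = $822.61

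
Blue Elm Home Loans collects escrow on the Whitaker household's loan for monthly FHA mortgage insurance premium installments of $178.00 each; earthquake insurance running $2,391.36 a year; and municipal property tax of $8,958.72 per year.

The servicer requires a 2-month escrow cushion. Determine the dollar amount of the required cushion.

FHA mortgage insurance premium — $178.00 × 12 = $2,136.00
Earthquake insurance — $2,391.36
Municipal property tax — $8,958.72
Total annual escrow = $2,136.00 + $2,391.36 + $8,958.72 = $13,486.08
Per month = $13,486.08 ÷ 12 = $1,123.84
Cushion = 2 × $1,123.84 = $2,247.68

$2,247.68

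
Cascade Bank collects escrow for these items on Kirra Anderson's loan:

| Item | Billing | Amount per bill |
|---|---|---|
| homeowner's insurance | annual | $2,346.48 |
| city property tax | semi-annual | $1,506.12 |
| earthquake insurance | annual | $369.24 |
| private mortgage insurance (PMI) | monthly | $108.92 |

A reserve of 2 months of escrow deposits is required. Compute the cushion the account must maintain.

Homeowner's insurance: $2,346.48 annually
City property tax: $1,506.12 × 2 = $3,012.24 annually
Earthquake insurance: $369.24 annually
Private mortgage insurance (PMI): $108.92 × 12 = $1,307.04 annually
Yearly total = $2,346.48 + $3,012.24 + $369.24 + $1,307.04 = $7,035.00
Base monthly escrow = $7,035.00 / 12 = $586.25
Required cushion = 2 × $586.25 = $1,172.50

$1,172.50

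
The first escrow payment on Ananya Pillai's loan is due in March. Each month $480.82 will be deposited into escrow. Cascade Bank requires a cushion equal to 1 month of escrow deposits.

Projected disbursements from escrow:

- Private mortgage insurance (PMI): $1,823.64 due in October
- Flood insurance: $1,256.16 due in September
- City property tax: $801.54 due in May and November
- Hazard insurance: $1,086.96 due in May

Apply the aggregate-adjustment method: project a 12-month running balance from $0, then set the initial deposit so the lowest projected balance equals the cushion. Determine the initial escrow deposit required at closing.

$1,923.28

Cushion = 1 × $480.82 = $480.82
Trial balance (start $0, +$480.82 each month, − disbursements):
  Mar: +$480.82 → $480.82
  Apr: +$480.82 → $961.64
  May: +$480.82 − $1,888.50 → -$446.04
  Jun: +$480.82 → $34.78
  Jul: +$480.82 → $515.60
  Aug: +$480.82 → $996.42
  Sep: +$480.82 − $1,256.16 → $221.08
  Oct: +$480.82 − $1,823.64 → -$1,121.74
  Nov: +$480.82 − $801.54 → -$1,442.46
  Dec: +$480.82 → -$961.64
  Jan: +$480.82 → -$480.82
  Feb: +$480.82 → $0.00
Lowest trial balance = -$1,442.46 (Nov)
Initial deposit = cushion − low point = $480.82 − (-$1,442.46) = $1,923.28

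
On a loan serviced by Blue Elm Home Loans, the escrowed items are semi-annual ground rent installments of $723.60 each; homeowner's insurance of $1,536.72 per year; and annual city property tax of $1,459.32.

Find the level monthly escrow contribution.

Ground rent = $723.60 × 2 = $1,447.20 annually
Homeowner's insurance = $1,536.72 annually
City property tax = $1,459.32 annually
Annual escrow total = $1,447.20 + $1,536.72 + $1,459.32 = $4,443.24
Per month = $4,443.24 / 12 = $370.27

$370.27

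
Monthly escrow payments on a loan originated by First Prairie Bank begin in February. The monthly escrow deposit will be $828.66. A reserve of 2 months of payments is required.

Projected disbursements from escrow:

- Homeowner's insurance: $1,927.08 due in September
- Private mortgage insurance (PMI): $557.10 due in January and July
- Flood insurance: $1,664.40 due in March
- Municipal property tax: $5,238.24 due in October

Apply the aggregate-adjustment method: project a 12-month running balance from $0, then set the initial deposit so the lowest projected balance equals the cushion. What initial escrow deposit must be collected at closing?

$3,586.20

Cushion = 2 × $828.66 = $1,657.32
Trial balance (start $0, +$828.66 each month, − disbursements):
  Feb: +$828.66 → $828.66
  Mar: +$828.66 − $1,664.40 → -$7.08
  Apr: +$828.66 → $821.58
  May: +$828.66 → $1,650.24
  Jun: +$828.66 → $2,478.90
  Jul: +$828.66 − $557.10 → $2,750.46
  Aug: +$828.66 → $3,579.12
  Sep: +$828.66 − $1,927.08 → $2,480.70
  Oct: +$828.66 − $5,238.24 → -$1,928.88
  Nov: +$828.66 → -$1,100.22
  Dec: +$828.66 → -$271.56
  Jan: +$828.66 − $557.10 → $0.00
Lowest trial balance = -$1,928.88 (Oct)
Initial deposit = cushion − low point = $1,657.32 − (-$1,928.88) = $3,586.20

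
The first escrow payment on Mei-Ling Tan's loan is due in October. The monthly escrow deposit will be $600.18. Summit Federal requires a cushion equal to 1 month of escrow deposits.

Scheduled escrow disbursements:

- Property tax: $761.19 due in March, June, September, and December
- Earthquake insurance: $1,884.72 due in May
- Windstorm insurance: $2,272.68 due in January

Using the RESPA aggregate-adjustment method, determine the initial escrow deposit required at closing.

$1,639.53

Cushion = 1 × $600.18 = $600.18
Trial balance (start $0, +$600.18 each month, − disbursements):
  Oct: +$600.18 → $600.18
  Nov: +$600.18 → $1,200.36
  Dec: +$600.18 − $761.19 → $1,039.35
  Jan: +$600.18 − $2,272.68 → -$633.15
  Feb: +$600.18 → -$32.97
  Mar: +$600.18 − $761.19 → -$193.98
  Apr: +$600.18 → $406.20
  May: +$600.18 − $1,884.72 → -$878.34
  Jun: +$600.18 − $761.19 → -$1,039.35
  Jul: +$600.18 → -$439.17
  Aug: +$600.18 → $161.01
  Sep: +$600.18 − $761.19 → $0.00
Lowest trial balance = -$1,039.35 (Jun)
Initial deposit = cushion − low point = $600.18 − (-$1,039.35) = $1,639.53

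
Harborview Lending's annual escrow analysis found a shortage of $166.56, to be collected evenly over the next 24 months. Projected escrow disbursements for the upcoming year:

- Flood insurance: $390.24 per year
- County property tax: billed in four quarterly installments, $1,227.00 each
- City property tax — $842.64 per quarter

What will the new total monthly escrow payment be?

Flood insurance = $390.24 per year
County property tax = $1,227.00 × 4 = $4,908.00 per year
City property tax = $842.64 × 4 = $3,370.56 per year
Combined annual = $8,668.80
Monthly = $8,668.80 / 12 = $722.40
Shortage spread = $166.56 ÷ 24 = $6.94/mo
Adjusted monthly = $722.40 + $6.94 = $729.34

$729.34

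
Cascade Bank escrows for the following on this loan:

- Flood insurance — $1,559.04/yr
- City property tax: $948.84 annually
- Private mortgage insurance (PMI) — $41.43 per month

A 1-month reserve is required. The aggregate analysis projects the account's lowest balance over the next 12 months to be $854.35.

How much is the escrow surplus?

Flood insurance = $1,559.04
City property tax = $948.84
Private mortgage insurance (PMI) = $41.43 × 12 = $497.16
Annual escrow total = $1,559.04 + $948.84 + $497.16 = $3,005.04
Monthly escrow = $3,005.04 ÷ 12 = $250.42
Required reserve = 1 × $250.42 = $250.42
Excess over cushion: $854.35 − $250.42 = $603.93

$603.93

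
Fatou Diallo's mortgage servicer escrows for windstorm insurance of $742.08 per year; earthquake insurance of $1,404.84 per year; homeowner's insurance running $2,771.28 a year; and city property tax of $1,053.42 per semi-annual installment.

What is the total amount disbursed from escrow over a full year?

Windstorm insurance — $742.08/yr
Earthquake insurance — $1,404.84/yr
Homeowner's insurance — $2,771.28/yr
City property tax — $1,053.42 × 2 = $2,106.84/yr
Combined annual = $742.08 + $1,404.84 + $2,771.28 + $2,106.84 = $7,025.04

$7,025.04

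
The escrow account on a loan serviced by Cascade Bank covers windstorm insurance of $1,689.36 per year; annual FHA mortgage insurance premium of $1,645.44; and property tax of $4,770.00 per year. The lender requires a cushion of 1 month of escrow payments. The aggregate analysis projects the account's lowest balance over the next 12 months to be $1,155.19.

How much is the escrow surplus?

$479.79

Windstorm insurance = $1,689.36 annually
FHA mortgage insurance premium = $1,645.44 annually
Property tax = $4,770.00 annually
Yearly total = $1,689.36 + $1,645.44 + $4,770.00 = $8,104.80
Monthly escrow = $8,104.80 ÷ 12 = $675.40
Cushion = 1 × $675.40 = $675.40
Excess over cushion: $1,155.19 − $675.40 = $479.79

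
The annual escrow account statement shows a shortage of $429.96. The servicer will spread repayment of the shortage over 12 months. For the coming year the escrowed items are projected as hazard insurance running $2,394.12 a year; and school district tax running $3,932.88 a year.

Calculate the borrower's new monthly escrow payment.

Hazard insurance = $2,394.12 annually
School district tax = $3,932.88 annually
Yearly total = $2,394.12 + $3,932.88 = $6,327.00
Per month = $6,327.00 ÷ 12 = $527.25
Monthly shortage recovery: $429.96 / 12 = $35.83
Adjusted monthly = $527.25 + $35.83 = $563.08

$563.08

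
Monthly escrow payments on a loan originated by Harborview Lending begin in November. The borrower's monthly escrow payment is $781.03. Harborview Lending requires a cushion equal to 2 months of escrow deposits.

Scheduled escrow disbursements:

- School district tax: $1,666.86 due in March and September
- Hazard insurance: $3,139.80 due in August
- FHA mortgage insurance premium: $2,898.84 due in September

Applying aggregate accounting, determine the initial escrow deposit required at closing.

$2,343.09

Cushion = 2 × $781.03 = $1,562.06
Trial balance (start $0, +$781.03 each month, − disbursements):
  Nov: +$781.03 → $781.03
  Dec: +$781.03 → $1,562.06
  Jan: +$781.03 → $2,343.09
  Feb: +$781.03 → $3,124.12
  Mar: +$781.03 − $1,666.86 → $2,238.29
  Apr: +$781.03 → $3,019.32
  May: +$781.03 → $3,800.35
  Jun: +$781.03 → $4,581.38
  Jul: +$781.03 → $5,362.41
  Aug: +$781.03 − $3,139.80 → $3,003.64
  Sep: +$781.03 − $4,565.70 → -$781.03
  Oct: +$781.03 → $0.00
Lowest trial balance = -$781.03 (Sep)
Initial deposit = cushion − low point = $1,562.06 − (-$781.03) = $2,343.09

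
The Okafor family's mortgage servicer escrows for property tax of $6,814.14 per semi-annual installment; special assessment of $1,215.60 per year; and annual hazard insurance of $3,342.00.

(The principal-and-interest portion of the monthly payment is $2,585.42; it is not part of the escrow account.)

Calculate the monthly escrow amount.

Property tax: $6,814.14 × 2 = $13,628.28 per year
Special assessment: $1,215.60 per year
Hazard insurance: $3,342.00 per year
Annual escrow total = $13,628.28 + $1,215.60 + $3,342.00 = $18,185.88
Base monthly escrow = $18,185.88 / 12 = $1,515.49

$1,515.49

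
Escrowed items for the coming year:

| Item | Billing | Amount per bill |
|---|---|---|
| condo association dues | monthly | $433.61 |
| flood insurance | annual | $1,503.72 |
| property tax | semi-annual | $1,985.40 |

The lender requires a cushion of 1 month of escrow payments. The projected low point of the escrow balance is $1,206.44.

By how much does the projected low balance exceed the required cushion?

$316.62

Condo association dues — $433.61 × 12 = $5,203.32 annually
Flood insurance — $1,503.72 annually
Property tax — $1,985.40 × 2 = $3,970.80 annually
Yearly total = $10,677.84
Base monthly escrow = $10,677.84 / 12 = $889.82
Required cushion = 1 × $889.82 = $889.82
Surplus = $1,206.44 − $889.82 = $316.62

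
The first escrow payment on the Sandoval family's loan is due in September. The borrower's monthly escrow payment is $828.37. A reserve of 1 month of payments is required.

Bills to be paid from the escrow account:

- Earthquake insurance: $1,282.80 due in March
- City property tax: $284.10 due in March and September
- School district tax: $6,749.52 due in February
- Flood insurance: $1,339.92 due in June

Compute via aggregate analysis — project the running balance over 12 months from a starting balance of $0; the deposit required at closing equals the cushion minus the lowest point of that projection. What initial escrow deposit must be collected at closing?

$3,630.30

Cushion = 1 × $828.37 = $828.37
Trial balance (start $0, +$828.37 each month, − disbursements):
  Sep: +$828.37 − $284.10 → $544.27
  Oct: +$828.37 → $1,372.64
  Nov: +$828.37 → $2,201.01
  Dec: +$828.37 → $3,029.38
  Jan: +$828.37 → $3,857.75
  Feb: +$828.37 − $6,749.52 → -$2,063.40
  Mar: +$828.37 − $1,566.90 → -$2,801.93
  Apr: +$828.37 → -$1,973.56
  May: +$828.37 → -$1,145.19
  Jun: +$828.37 − $1,339.92 → -$1,656.74
  Jul: +$828.37 → -$828.37
  Aug: +$828.37 → $0.00
Lowest trial balance = -$2,801.93 (Mar)
Initial deposit = cushion − low point = $828.37 − (-$2,801.93) = $3,630.30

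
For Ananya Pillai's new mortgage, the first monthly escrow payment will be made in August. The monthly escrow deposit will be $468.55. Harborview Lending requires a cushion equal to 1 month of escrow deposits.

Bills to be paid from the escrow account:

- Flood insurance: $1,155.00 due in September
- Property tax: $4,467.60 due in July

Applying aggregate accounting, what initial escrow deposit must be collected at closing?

Cushion = 1 × $468.55 = $468.55
Trial balance (start $0, +$468.55 each month, − disbursements):
  Aug: +$468.55 → $468.55
  Sep: +$468.55 − $1,155.00 → -$217.90
  Oct: +$468.55 → $250.65
  Nov: +$468.55 → $719.20
  Dec: +$468.55 → $1,187.75
  Jan: +$468.55 → $1,656.30
  Feb: +$468.55 → $2,124.85
  Mar: +$468.55 → $2,593.40
  Apr: +$468.55 → $3,061.95
  May: +$468.55 → $3,530.50
  Jun: +$468.55 → $3,999.05
  Jul: +$468.55 − $4,467.60 → $0.00
Lowest trial balance = -$217.90 (Sep)
Initial deposit = cushion − low point = $468.55 − (-$217.90) = $686.45

$686.45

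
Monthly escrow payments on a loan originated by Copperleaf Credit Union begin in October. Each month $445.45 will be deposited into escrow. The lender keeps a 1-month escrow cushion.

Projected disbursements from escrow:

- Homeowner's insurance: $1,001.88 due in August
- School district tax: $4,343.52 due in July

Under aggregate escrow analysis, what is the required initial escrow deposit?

Cushion = 1 × $445.45 = $445.45
Trial balance (start $0, +$445.45 each month, − disbursements):
  Oct: +$445.45 → $445.45
  Nov: +$445.45 → $890.90
  Dec: +$445.45 → $1,336.35
  Jan: +$445.45 → $1,781.80
  Feb: +$445.45 → $2,227.25
  Mar: +$445.45 → $2,672.70
  Apr: +$445.45 → $3,118.15
  May: +$445.45 → $3,563.60
  Jun: +$445.45 → $4,009.05
  Jul: +$445.45 − $4,343.52 → $110.98
  Aug: +$445.45 − $1,001.88 → -$445.45
  Sep: +$445.45 → $0.00
Lowest trial balance = -$445.45 (Aug)
Initial deposit = cushion − low point = $445.45 − (-$445.45) = $890.90

$890.90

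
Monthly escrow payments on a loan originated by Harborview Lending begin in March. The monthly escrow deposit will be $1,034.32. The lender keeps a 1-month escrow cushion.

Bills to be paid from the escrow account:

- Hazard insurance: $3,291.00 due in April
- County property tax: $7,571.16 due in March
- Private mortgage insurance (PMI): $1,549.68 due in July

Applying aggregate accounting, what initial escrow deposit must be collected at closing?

Cushion = 1 × $1,034.32 = $1,034.32
Trial balance (start $0, +$1,034.32 each month, − disbursements):
  Mar: +$1,034.32 − $7,571.16 → -$6,536.84
  Apr: +$1,034.32 − $3,291.00 → -$8,793.52
  May: +$1,034.32 → -$7,759.20
  Jun: +$1,034.32 → -$6,724.88
  Jul: +$1,034.32 − $1,549.68 → -$7,240.24
  Aug: +$1,034.32 → -$6,205.92
  Sep: +$1,034.32 → -$5,171.60
  Oct: +$1,034.32 → -$4,137.28
  Nov: +$1,034.32 → -$3,102.96
  Dec: +$1,034.32 → -$2,068.64
  Jan: +$1,034.32 → -$1,034.32
  Feb: +$1,034.32 → $0.00
Lowest trial balance = -$8,793.52 (Apr)
Initial deposit = cushion − low point = $1,034.32 − (-$8,793.52) = $9,827.84

$9,827.84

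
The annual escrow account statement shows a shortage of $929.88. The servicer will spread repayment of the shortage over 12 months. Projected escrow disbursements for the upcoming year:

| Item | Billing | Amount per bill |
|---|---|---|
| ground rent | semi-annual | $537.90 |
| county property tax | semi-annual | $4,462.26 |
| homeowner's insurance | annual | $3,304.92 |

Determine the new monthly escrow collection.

$1,186.26

Ground rent: $537.90 × 2 = $1,075.80
County property tax: $4,462.26 × 2 = $8,924.52
Homeowner's insurance: $3,304.92
Combined annual = $13,305.24
Monthly escrow = $13,305.24 / 12 = $1,108.77
Shortage spread = $929.88 / 12 = $77.49/mo
New monthly escrow = $1,108.77 + $77.49 = $1,186.26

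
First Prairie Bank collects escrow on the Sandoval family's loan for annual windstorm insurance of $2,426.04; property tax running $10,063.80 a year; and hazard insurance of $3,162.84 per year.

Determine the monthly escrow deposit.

$1,304.39

Windstorm insurance — $2,426.04
Property tax — $10,063.80
Hazard insurance — $3,162.84
Combined annual = $15,652.68
Base monthly escrow = $15,652.68 / 12 = $1,304.39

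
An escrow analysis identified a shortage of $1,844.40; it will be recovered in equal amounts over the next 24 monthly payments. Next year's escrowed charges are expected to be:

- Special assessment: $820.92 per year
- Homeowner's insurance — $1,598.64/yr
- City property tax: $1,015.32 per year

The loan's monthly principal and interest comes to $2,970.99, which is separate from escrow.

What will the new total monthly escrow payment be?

$363.09

Special assessment: $820.92 annually
Homeowner's insurance: $1,598.64 annually
City property tax: $1,015.32 annually
Combined annual = $820.92 + $1,598.64 + $1,015.32 = $3,434.88
Base monthly escrow = $3,434.88 ÷ 12 = $286.24
Shortage spread = $1,844.40 ÷ 24 = $76.85/mo
Adjusted monthly = $286.24 + $76.85 = $363.09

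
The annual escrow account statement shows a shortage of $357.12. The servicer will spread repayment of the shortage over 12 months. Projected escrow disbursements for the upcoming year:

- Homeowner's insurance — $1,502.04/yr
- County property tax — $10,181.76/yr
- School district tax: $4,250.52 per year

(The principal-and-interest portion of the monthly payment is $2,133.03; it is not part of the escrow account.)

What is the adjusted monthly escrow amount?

Homeowner's insurance: $1,502.04 annually
County property tax: $10,181.76 annually
School district tax: $4,250.52 annually
Yearly total = $15,934.32
Per month = $15,934.32 ÷ 12 = $1,327.86
Monthly shortage recovery: $357.12 ÷ 12 = $29.76
New monthly escrow = $1,327.86 + $29.76 = $1,357.62

$1,357.62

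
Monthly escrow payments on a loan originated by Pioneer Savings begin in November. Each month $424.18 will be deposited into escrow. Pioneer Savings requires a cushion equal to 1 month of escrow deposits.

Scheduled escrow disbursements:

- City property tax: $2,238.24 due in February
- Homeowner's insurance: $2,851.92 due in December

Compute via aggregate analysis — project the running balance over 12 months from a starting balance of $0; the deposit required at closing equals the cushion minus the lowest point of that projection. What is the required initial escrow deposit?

Cushion = 1 × $424.18 = $424.18
Trial balance (start $0, +$424.18 each month, − disbursements):
  Nov: +$424.18 → $424.18
  Dec: +$424.18 − $2,851.92 → -$2,003.56
  Jan: +$424.18 → -$1,579.38
  Feb: +$424.18 − $2,238.24 → -$3,393.44
  Mar: +$424.18 → -$2,969.26
  Apr: +$424.18 → -$2,545.08
  May: +$424.18 → -$2,120.90
  Jun: +$424.18 → -$1,696.72
  Jul: +$424.18 → -$1,272.54
  Aug: +$424.18 → -$848.36
  Sep: +$424.18 → -$424.18
  Oct: +$424.18 → $0.00
Lowest trial balance = -$3,393.44 (Feb)
Initial deposit = cushion − low point = $424.18 − (-$3,393.44) = $3,817.62

$3,817.62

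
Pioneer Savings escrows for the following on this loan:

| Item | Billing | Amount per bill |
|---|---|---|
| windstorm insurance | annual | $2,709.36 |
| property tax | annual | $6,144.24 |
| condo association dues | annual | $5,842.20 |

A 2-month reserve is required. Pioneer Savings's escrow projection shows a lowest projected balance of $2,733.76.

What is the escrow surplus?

Windstorm insurance = $2,709.36 per year
Property tax = $6,144.24 per year
Condo association dues = $5,842.20 per year
Total per year = $2,709.36 + $6,144.24 + $5,842.20 = $14,695.80
Monthly escrow = $14,695.80 / 12 = $1,224.65
Cushion = 2 × $1,224.65 = $2,449.30
Surplus = $2,733.76 − $2,449.30 = $284.46

$284.46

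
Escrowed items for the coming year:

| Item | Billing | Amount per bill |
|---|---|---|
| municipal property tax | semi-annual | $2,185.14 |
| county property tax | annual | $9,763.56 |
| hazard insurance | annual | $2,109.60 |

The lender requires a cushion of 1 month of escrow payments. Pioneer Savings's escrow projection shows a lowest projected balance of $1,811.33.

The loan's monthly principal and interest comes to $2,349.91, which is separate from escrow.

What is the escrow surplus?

$457.71

Municipal property tax: $2,185.14 × 2 = $4,370.28/yr
County property tax: $9,763.56/yr
Hazard insurance: $2,109.60/yr
Total per year = $4,370.28 + $9,763.56 + $2,109.60 = $16,243.44
Per month = $16,243.44 / 12 = $1,353.62
Required reserve = 1 × $1,353.62 = $1,353.62
Excess over cushion: $1,811.33 − $1,353.62 = $457.71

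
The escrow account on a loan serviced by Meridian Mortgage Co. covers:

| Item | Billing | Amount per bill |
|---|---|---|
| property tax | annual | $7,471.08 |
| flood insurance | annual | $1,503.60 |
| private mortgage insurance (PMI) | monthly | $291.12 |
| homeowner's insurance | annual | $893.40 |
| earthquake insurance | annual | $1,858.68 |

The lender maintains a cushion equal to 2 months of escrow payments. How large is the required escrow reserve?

$2,536.70

Property tax: $7,471.08/yr
Flood insurance: $1,503.60/yr
Private mortgage insurance (PMI): $291.12 × 12 = $3,493.44/yr
Homeowner's insurance: $893.40/yr
Earthquake insurance: $1,858.68/yr
Annual escrow total = $15,220.20
Monthly = $15,220.20 ÷ 12 = $1,268.35
Required cushion = 2 × $1,268.35 = $2,536.70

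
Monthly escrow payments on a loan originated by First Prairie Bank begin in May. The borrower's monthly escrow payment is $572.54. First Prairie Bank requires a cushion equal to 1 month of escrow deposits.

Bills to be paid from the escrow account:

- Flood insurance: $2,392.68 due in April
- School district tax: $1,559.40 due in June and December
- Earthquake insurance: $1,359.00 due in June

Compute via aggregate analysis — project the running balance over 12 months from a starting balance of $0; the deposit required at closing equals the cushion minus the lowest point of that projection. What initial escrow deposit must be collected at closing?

Cushion = 1 × $572.54 = $572.54
Trial balance (start $0, +$572.54 each month, − disbursements):
  May: +$572.54 → $572.54
  Jun: +$572.54 − $2,918.40 → -$1,773.32
  Jul: +$572.54 → -$1,200.78
  Aug: +$572.54 → -$628.24
  Sep: +$572.54 → -$55.70
  Oct: +$572.54 → $516.84
  Nov: +$572.54 → $1,089.38
  Dec: +$572.54 − $1,559.40 → $102.52
  Jan: +$572.54 → $675.06
  Feb: +$572.54 → $1,247.60
  Mar: +$572.54 → $1,820.14
  Apr: +$572.54 − $2,392.68 → $0.00
Lowest trial balance = -$1,773.32 (Jun)
Initial deposit = cushion − low point = $572.54 − (-$1,773.32) = $2,345.86

$2,345.86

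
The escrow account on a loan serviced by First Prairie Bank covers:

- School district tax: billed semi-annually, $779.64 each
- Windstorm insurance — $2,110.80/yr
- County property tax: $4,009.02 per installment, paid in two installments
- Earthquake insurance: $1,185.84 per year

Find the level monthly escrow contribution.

School district tax: $779.64 × 2 = $1,559.28
Windstorm insurance: $2,110.80
County property tax: $4,009.02 × 2 = $8,018.04
Earthquake insurance: $1,185.84
Yearly total = $1,559.28 + $2,110.80 + $8,018.04 + $1,185.84 = $12,873.96
Per month = $12,873.96 / 12 = $1,072.83

$1,072.83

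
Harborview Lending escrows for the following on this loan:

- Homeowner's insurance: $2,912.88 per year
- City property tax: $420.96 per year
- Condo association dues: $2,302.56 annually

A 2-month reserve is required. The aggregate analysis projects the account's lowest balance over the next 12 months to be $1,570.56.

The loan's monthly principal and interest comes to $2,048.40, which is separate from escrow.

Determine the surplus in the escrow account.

$631.16

Homeowner's insurance — $2,912.88/yr
City property tax — $420.96/yr
Condo association dues — $2,302.56/yr
Annual escrow total = $5,636.40
Monthly escrow = $5,636.40 / 12 = $469.70
Cushion = 2 × $469.70 = $939.40
Surplus = $1,570.56 − $939.40 = $631.16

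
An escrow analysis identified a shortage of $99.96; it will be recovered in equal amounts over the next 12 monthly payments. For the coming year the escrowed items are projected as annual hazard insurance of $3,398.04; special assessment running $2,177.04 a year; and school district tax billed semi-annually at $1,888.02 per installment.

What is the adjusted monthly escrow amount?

Hazard insurance — $3,398.04 per year
Special assessment — $2,177.04 per year
School district tax — $1,888.02 × 2 = $3,776.04 per year
Total annual escrow = $9,351.12
Base monthly escrow = $9,351.12 ÷ 12 = $779.26
Shortage per month = $99.96 / 12 = $8.33
Adjusted monthly = $779.26 + $8.33 = $787.59

$787.59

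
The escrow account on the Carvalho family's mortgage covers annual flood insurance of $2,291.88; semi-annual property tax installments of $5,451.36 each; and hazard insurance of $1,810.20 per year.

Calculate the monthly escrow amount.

Flood insurance: $2,291.88 annually
Property tax: $5,451.36 × 2 = $10,902.72 annually
Hazard insurance: $1,810.20 annually
Yearly total = $2,291.88 + $10,902.72 + $1,810.20 = $15,004.80
Monthly = $15,004.80 ÷ 12 = $1,250.40

$1,250.40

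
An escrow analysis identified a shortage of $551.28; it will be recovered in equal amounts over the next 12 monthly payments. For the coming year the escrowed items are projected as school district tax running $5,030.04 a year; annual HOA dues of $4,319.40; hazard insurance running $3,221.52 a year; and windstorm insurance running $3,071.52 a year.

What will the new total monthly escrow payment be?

School district tax: $5,030.04/yr
HOA dues: $4,319.40/yr
Hazard insurance: $3,221.52/yr
Windstorm insurance: $3,071.52/yr
Total annual escrow = $15,642.48
Base monthly escrow = $15,642.48 ÷ 12 = $1,303.54
Shortage spread = $551.28 / 12 = $45.94/mo
New monthly escrow = $1,303.54 + $45.94 = $1,349.48

$1,349.48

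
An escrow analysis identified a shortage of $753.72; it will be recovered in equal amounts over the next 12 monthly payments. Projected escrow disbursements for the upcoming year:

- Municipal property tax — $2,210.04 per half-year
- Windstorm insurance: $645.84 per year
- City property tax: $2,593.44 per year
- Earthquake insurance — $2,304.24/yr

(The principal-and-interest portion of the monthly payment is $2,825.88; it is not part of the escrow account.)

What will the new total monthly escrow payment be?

$893.11

Municipal property tax: $2,210.04 × 2 = $4,420.08 per year
Windstorm insurance: $645.84 per year
City property tax: $2,593.44 per year
Earthquake insurance: $2,304.24 per year
Total per year = $4,420.08 + $645.84 + $2,593.44 + $2,304.24 = $9,963.60
Monthly = $9,963.60 ÷ 12 = $830.30
Shortage per month = $753.72 ÷ 12 = $62.81
Adjusted monthly = $830.30 + $62.81 = $893.11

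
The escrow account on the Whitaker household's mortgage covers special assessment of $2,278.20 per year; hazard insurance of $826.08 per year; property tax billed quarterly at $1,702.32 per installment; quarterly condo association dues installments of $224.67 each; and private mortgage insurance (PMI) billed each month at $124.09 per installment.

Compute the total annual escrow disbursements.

$12,301.32

Special assessment: $2,278.20/yr
Hazard insurance: $826.08/yr
Property tax: $1,702.32 × 4 = $6,809.28/yr
Condo association dues: $224.67 × 4 = $898.68/yr
Private mortgage insurance (PMI): $124.09 × 12 = $1,489.08/yr
Annual escrow total = $2,278.20 + $826.08 + $6,809.28 + $898.68 + $1,489.08 = $12,301.32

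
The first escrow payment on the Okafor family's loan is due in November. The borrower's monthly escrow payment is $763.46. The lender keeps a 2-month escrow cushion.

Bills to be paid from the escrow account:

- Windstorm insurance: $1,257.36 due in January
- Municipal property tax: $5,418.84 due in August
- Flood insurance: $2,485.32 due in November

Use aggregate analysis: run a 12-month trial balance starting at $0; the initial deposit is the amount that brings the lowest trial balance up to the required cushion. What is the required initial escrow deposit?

Cushion = 2 × $763.46 = $1,526.92
Trial balance (start $0, +$763.46 each month, − disbursements):
  Nov: +$763.46 − $2,485.32 → -$1,721.86
  Dec: +$763.46 → -$958.40
  Jan: +$763.46 − $1,257.36 → -$1,452.30
  Feb: +$763.46 → -$688.84
  Mar: +$763.46 → $74.62
  Apr: +$763.46 → $838.08
  May: +$763.46 → $1,601.54
  Jun: +$763.46 → $2,365.00
  Jul: +$763.46 → $3,128.46
  Aug: +$763.46 − $5,418.84 → -$1,526.92
  Sep: +$763.46 → -$763.46
  Oct: +$763.46 → $0.00
Lowest trial balance = -$1,721.86 (Nov)
Initial deposit = cushion − low point = $1,526.92 − (-$1,721.86) = $3,248.78

$3,248.78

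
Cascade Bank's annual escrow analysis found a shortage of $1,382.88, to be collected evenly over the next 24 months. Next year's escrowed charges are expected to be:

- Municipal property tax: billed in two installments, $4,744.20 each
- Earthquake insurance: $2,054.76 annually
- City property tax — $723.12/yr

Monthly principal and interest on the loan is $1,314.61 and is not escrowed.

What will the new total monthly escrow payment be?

Municipal property tax = $4,744.20 × 2 = $9,488.40/yr
Earthquake insurance = $2,054.76/yr
City property tax = $723.12/yr
Total annual escrow = $12,266.28
Monthly escrow = $12,266.28 / 12 = $1,022.19
Monthly shortage recovery: $1,382.88 / 24 = $57.62
New monthly escrow = $1,022.19 + $57.62 = $1,079.81

$1,079.81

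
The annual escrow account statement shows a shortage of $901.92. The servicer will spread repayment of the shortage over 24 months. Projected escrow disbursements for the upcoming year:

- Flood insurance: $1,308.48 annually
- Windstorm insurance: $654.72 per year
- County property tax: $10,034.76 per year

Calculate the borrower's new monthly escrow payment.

$1,037.41

Flood insurance = $1,308.48 per year
Windstorm insurance = $654.72 per year
County property tax = $10,034.76 per year
Total annual escrow = $1,308.48 + $654.72 + $10,034.76 = $11,997.96
Monthly = $11,997.96 / 12 = $999.83
Shortage per month = $901.92 ÷ 24 = $37.58
New monthly escrow = $999.83 + $37.58 = $1,037.41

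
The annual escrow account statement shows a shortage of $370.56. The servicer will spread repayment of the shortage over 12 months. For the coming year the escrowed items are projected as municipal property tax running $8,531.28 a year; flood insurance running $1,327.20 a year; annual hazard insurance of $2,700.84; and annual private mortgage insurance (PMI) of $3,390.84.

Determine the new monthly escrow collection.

Municipal property tax: $8,531.28 per year
Flood insurance: $1,327.20 per year
Hazard insurance: $2,700.84 per year
Private mortgage insurance (PMI): $3,390.84 per year
Annual escrow total = $8,531.28 + $1,327.20 + $2,700.84 + $3,390.84 = $15,950.16
Per month = $15,950.16 / 12 = $1,329.18
Shortage per month = $370.56 ÷ 12 = $30.88
New monthly escrow = $1,329.18 + $30.88 = $1,360.06

$1,360.06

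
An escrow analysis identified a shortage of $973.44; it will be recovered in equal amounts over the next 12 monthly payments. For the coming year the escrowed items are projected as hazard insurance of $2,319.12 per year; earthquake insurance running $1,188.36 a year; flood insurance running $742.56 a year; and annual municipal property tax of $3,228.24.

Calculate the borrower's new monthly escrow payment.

$704.31

Hazard insurance = $2,319.12 annually
Earthquake insurance = $1,188.36 annually
Flood insurance = $742.56 annually
Municipal property tax = $3,228.24 annually
Total annual escrow = $7,478.28
Per month = $7,478.28 / 12 = $623.19
Monthly shortage recovery: $973.44 ÷ 12 = $81.12
Adjusted monthly = $623.19 + $81.12 = $704.31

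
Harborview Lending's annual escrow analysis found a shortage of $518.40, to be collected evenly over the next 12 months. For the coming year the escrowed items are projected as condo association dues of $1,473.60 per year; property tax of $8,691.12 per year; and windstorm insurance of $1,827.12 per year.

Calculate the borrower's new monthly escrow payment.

$1,042.52

Condo association dues = $1,473.60/yr
Property tax = $8,691.12/yr
Windstorm insurance = $1,827.12/yr
Annual escrow total = $11,991.84
Monthly escrow = $11,991.84 ÷ 12 = $999.32
Shortage per month = $518.40 ÷ 12 = $43.20
Adjusted monthly = $999.32 + $43.20 = $1,042.52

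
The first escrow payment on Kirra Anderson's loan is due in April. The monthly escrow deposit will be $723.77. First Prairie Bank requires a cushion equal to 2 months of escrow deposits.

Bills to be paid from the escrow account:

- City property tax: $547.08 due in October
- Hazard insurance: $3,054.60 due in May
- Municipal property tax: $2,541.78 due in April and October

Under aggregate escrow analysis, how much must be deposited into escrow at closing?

Cushion = 2 × $723.77 = $1,447.54
Trial balance (start $0, +$723.77 each month, − disbursements):
  Apr: +$723.77 − $2,541.78 → -$1,818.01
  May: +$723.77 − $3,054.60 → -$4,148.84
  Jun: +$723.77 → -$3,425.07
  Jul: +$723.77 → -$2,701.30
  Aug: +$723.77 → -$1,977.53
  Sep: +$723.77 → -$1,253.76
  Oct: +$723.77 − $3,088.86 → -$3,618.85
  Nov: +$723.77 → -$2,895.08
  Dec: +$723.77 → -$2,171.31
  Jan: +$723.77 → -$1,447.54
  Feb: +$723.77 → -$723.77
  Mar: +$723.77 → $0.00
Lowest trial balance = -$4,148.84 (May)
Initial deposit = cushion − low point = $1,447.54 − (-$4,148.84) = $5,596.38

$5,596.38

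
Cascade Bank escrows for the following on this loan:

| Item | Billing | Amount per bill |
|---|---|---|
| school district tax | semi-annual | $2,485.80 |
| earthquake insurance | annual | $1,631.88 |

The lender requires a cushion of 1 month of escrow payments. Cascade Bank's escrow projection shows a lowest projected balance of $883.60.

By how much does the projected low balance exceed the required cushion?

School district tax — $2,485.80 × 2 = $4,971.60/yr
Earthquake insurance — $1,631.88/yr
Combined annual = $4,971.60 + $1,631.88 = $6,603.48
Base monthly escrow = $6,603.48 / 12 = $550.29
Cushion = 1 × $550.29 = $550.29
Excess over cushion: $883.60 − $550.29 = $333.31

$333.31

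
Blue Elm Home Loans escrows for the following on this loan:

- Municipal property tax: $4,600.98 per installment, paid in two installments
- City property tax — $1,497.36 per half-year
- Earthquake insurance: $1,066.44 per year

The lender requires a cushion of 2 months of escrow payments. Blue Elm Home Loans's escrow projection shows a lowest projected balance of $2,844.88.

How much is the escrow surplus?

$634.36

Municipal property tax = $4,600.98 × 2 = $9,201.96/yr
City property tax = $1,497.36 × 2 = $2,994.72/yr
Earthquake insurance = $1,066.44/yr
Total per year = $9,201.96 + $2,994.72 + $1,066.44 = $13,263.12
Monthly escrow = $13,263.12 / 12 = $1,105.26
Required reserve = 2 × $1,105.26 = $2,210.52
Surplus = $2,844.88 − $2,210.52 = $634.36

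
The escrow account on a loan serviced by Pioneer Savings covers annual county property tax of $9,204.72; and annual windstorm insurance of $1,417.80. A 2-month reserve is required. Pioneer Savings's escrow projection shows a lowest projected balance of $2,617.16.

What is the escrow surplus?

$846.74

County property tax — $9,204.72 annually
Windstorm insurance — $1,417.80 annually
Annual escrow total = $9,204.72 + $1,417.80 = $10,622.52
Base monthly escrow = $10,622.52 ÷ 12 = $885.21
Cushion = 2 × $885.21 = $1,770.42
Surplus = $2,617.16 − $1,770.42 = $846.74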